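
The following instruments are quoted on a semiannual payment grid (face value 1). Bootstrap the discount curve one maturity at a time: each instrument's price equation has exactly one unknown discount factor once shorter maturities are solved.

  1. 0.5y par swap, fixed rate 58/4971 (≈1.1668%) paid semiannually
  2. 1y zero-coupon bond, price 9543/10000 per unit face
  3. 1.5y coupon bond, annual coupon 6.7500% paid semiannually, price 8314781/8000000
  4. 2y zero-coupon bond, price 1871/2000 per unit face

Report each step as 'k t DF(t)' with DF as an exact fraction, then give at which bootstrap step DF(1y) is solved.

step 1 [0.5y] swap r/2=29/4971: DF=(1 − 29/4971·(0))/(1+29/4971) = 4971/5000 ≈ 0.994200
step 2 [1y] zero: DF = P = 9543/10000 ≈ 0.954300
step 3 [1.5y] bond c/2=27/800: DF=(8314781/8000000 − 27/800·(0.994200+0.954300))/(1+27/800) = 4709/5000 ≈ 0.941800
step 4 [2y] zero: DF = P = 1871/2000 ≈ 0.935500

1 1/2 4971/5000
2 1 9543/10000
3 3/2 4709/5000
4 2 1871/2000
DF(1y) is solved at step 2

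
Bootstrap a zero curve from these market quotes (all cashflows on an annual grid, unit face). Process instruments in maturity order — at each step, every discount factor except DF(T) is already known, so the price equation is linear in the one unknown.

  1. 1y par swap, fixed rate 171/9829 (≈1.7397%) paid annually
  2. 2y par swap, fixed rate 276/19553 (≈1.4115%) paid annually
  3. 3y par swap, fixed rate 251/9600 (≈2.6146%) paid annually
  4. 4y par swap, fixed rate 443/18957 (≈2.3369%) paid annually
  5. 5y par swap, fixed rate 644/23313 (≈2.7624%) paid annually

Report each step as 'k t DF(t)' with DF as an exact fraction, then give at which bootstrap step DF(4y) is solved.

step 1 [1y] swap r/1=171/9829: DF=(1 − 171/9829·(0))/(1+171/9829) = 9829/10000 ≈ 0.982900
step 2 [2y] swap r/1=276/19553: DF=(1 − 276/19553·(0.982900))/(1+276/19553) = 2431/2500 ≈ 0.972400
step 3 [3y] swap r/1=251/9600: DF=(1 − 251/9600·(0.982900+0.972400))/(1+251/9600) = 9247/10000 ≈ 0.924700
step 4 [4y] swap r/1=443/18957: DF=(1 − 443/18957·(0.982900+0.972400+0.924700))/(1+443/18957) = 4557/5000 ≈ 0.911400
step 5 [5y] swap r/1=644/23313: DF=(1 − 644/23313·(0.982900+0.972400+0.924700+0.911400))/(1+644/23313) = 1089/1250 ≈ 0.871200

1 1 9829/10000
2 2 2431/2500
3 3 9247/10000
4 4 4557/5000
5 5 1089/1250
DF(4y) is solved at step 4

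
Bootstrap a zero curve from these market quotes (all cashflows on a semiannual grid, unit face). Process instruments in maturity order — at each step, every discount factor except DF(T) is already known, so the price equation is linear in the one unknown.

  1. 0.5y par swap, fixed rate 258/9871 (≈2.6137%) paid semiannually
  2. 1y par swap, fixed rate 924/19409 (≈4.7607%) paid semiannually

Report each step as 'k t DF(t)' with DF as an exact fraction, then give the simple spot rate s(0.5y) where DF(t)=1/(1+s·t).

1 1/2 9871/10000
2 1 4769/5000
s(0.5y) = (1/(9871/10000) − 1)/(1/2) = 258/9871 ≈ 2.6137%

step 1 [0.5y] swap r/2=129/9871: DF=(1 − 129/9871·(0))/(1+129/9871) = 9871/10000 ≈ 0.987100
step 2 [1y] swap r/2=462/19409: DF=(1 − 462/19409·(0.987100))/(1+462/19409) = 4769/5000 ≈ 0.953800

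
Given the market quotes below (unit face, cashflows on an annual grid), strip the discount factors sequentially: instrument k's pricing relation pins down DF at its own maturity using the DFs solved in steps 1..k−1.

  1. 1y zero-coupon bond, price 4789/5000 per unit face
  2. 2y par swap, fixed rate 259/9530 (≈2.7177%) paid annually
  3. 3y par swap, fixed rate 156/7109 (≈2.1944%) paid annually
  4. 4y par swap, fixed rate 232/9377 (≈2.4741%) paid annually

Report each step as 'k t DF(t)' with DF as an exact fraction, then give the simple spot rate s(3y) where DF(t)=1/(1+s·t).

1 1 4789/5000
2 2 4741/5000
3 3 586/625
4 4 567/625
s(3y) = (1/(586/625) − 1)/(3) = 13/586 ≈ 2.2184%

step 1 [1y] zero: DF = P = 4789/5000 ≈ 0.957800
step 2 [2y] swap r/1=259/9530: DF=(1 − 259/9530·(0.957800))/(1+259/9530) = 4741/5000 ≈ 0.948200
step 3 [3y] swap r/1=156/7109: DF=(1 − 156/7109·(0.957800+0.948200))/(1+156/7109) = 586/625 ≈ 0.937600
step 4 [4y] swap r/1=232/9377: DF=(1 − 232/9377·(0.957800+0.948200+0.937600))/(1+232/9377) = 567/625 ≈ 0.907200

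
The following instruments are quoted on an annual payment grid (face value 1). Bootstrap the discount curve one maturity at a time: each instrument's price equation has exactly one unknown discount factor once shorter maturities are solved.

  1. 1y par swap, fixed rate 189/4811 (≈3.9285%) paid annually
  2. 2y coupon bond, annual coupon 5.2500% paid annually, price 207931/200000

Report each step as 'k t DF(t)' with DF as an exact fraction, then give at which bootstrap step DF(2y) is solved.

step 1 [1y] swap r/1=189/4811: DF=(1 − 189/4811·(0))/(1+189/4811) = 4811/5000 ≈ 0.962200
step 2 [2y] bond c/1=21/400: DF=(207931/200000 − 21/400·(0.962200))/(1+21/400) = 4699/5000 ≈ 0.939800

1 1 4811/5000
2 2 4699/5000
DF(2y) is solved at step 2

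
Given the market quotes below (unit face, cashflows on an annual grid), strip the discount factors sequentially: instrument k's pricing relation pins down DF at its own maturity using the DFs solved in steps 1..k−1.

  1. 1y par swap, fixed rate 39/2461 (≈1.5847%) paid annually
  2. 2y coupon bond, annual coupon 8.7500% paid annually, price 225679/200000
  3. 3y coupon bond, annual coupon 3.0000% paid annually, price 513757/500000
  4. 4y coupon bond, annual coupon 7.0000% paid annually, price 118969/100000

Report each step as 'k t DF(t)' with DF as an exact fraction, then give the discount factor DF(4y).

1 1 2461/2500
2 2 599/625
3 3 941/1000
4 4 577/625
DF(4y) = 577/625 ≈ 0.923200

step 1 [1y] swap r/1=39/2461: DF=(1 − 39/2461·(0))/(1+39/2461) = 2461/2500 ≈ 0.984400
step 2 [2y] bond c/1=7/80: DF=(225679/200000 − 7/80·(0.984400))/(1+7/80) = 599/625 ≈ 0.958400
step 3 [3y] bond c/1=3/100: DF=(513757/500000 − 3/100·(0.984400+0.958400))/(1+3/100) = 941/1000 ≈ 0.941000
step 4 [4y] bond c/1=7/100: DF=(118969/100000 − 7/100·(0.984400+0.958400+0.941000))/(1+7/100) = 577/625 ≈ 0.923200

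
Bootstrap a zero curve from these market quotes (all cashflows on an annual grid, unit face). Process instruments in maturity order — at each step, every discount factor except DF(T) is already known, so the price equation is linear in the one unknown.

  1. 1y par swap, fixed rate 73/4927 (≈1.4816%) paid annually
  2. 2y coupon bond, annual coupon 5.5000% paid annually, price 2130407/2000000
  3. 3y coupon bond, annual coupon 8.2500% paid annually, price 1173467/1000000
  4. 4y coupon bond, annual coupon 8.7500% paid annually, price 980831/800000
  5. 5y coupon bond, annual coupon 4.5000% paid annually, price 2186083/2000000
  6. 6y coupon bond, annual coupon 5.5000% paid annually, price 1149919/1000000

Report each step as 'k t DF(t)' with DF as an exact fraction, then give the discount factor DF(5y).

step 1 [1y] swap r/1=73/4927: DF=(1 − 73/4927·(0))/(1+73/4927) = 4927/5000 ≈ 0.985400
step 2 [2y] bond c/1=11/200: DF=(2130407/2000000 − 11/200·(0.985400))/(1+11/200) = 9583/10000 ≈ 0.958300
step 3 [3y] bond c/1=33/400: DF=(1173467/1000000 − 33/400·(0.985400+0.958300))/(1+33/400) = 9359/10000 ≈ 0.935900
step 4 [4y] bond c/1=7/80: DF=(980831/800000 − 7/80·(0.985400+0.958300+0.935900))/(1+7/80) = 8957/10000 ≈ 0.895700
step 5 [5y] bond c/1=9/200: DF=(2186083/2000000 − 9/200·(0.985400+0.958300+0.935900+0.895700))/(1+9/200) = 4417/5000 ≈ 0.883400
step 6 [6y] bond c/1=11/200: DF=(1149919/1000000 − 11/200·(0.985400+0.958300+0.935900+0.895700+0.883400))/(1+11/200) = 8471/10000 ≈ 0.847100

1 1 4927/5000
2 2 9583/10000
3 3 9359/10000
4 4 8957/10000
5 5 4417/5000
6 6 8471/10000
DF(5y) = 4417/5000 ≈ 0.883400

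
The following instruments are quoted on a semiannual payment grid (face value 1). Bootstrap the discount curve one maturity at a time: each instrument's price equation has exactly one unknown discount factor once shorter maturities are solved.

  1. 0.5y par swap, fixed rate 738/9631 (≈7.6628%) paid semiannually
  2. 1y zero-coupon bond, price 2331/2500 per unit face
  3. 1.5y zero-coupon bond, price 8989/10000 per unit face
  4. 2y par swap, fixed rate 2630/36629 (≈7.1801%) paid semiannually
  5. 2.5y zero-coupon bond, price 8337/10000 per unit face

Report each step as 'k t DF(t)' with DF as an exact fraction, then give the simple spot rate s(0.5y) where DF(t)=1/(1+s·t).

step 1 [0.5y] swap r/2=369/9631: DF=(1 − 369/9631·(0))/(1+369/9631) = 9631/10000 ≈ 0.963100
step 2 [1y] zero: DF = P = 2331/2500 ≈ 0.932400
step 3 [1.5y] zero: DF = P = 8989/10000 ≈ 0.898900
step 4 [2y] swap r/2=1315/36629: DF=(1 − 1315/36629·(0.963100+0.932400+0.898900))/(1+1315/36629) = 1737/2000 ≈ 0.868500
step 5 [2.5y] zero: DF = P = 8337/10000 ≈ 0.833700

1 1/2 9631/10000
2 1 2331/2500
3 3/2 8989/10000
4 2 1737/2000
5 5/2 8337/10000
s(0.5y) = (1/(9631/10000) − 1)/(1/2) = 738/9631 ≈ 7.6628%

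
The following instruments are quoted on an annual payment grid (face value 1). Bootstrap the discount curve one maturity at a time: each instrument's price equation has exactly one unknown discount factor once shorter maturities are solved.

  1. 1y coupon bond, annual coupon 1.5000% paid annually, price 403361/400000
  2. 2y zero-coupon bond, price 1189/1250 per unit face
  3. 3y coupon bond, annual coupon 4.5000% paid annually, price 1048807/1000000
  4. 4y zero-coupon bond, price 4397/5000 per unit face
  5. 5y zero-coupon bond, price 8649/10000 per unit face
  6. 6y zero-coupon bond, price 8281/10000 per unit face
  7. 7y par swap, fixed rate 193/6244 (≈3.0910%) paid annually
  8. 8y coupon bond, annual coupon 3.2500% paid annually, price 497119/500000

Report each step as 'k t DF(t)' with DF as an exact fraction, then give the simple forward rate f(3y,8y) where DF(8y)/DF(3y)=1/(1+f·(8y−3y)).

1 1 1987/2000
2 2 1189/1250
3 3 9199/10000
4 4 4397/5000
5 5 8649/10000
6 6 8281/10000
7 7 807/1000
8 8 479/625
f(3y,8y) = ((9199/10000)/(479/625) − 1)/(5) = 307/7664 ≈ 4.0057%

step 1 [1y] bond c/1=3/200: DF=(403361/400000 − 3/200·(0))/(1+3/200) = 1987/2000 ≈ 0.993500
step 2 [2y] zero: DF = P = 1189/1250 ≈ 0.951200
step 3 [3y] bond c/1=9/200: DF=(1048807/1000000 − 9/200·(0.993500+0.951200))/(1+9/200) = 9199/10000 ≈ 0.919900
step 4 [4y] zero: DF = P = 4397/5000 ≈ 0.879400
step 5 [5y] zero: DF = P = 8649/10000 ≈ 0.864900
step 6 [6y] zero: DF = P = 8281/10000 ≈ 0.828100
step 7 [7y] swap r/1=193/6244: DF=(1 − 193/6244·(0.993500+0.951200+0.919900+0.879400+0.864900+0.828100))/(1+193/6244) = 807/1000 ≈ 0.807000
step 8 [8y] bond c/1=13/400: DF=(497119/500000 − 13/400·(0.993500+0.951200+0.919900+0.879400+0.864900+0.828100+0.807000))/(1+13/400) = 479/625 ≈ 0.766400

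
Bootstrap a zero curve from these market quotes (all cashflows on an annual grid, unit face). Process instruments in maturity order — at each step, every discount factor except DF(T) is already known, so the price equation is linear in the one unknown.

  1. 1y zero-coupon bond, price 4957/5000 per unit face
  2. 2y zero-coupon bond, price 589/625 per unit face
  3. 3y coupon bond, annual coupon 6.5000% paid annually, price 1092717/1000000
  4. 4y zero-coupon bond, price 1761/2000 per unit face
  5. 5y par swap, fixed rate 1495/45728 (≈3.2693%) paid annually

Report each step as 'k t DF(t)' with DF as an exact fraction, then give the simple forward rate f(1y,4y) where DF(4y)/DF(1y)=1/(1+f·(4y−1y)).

1 1 4957/5000
2 2 589/625
3 3 227/250
4 4 1761/2000
5 5 1701/2000
f(1y,4y) = ((4957/5000)/(1761/2000) − 1)/(3) = 1109/26415 ≈ 4.1984%

step 1 [1y] zero: DF = P = 4957/5000 ≈ 0.991400
step 2 [2y] zero: DF = P = 589/625 ≈ 0.942400
step 3 [3y] bond c/1=13/200: DF=(1092717/1000000 − 13/200·(0.991400+0.942400))/(1+13/200) = 227/250 ≈ 0.908000
step 4 [4y] zero: DF = P = 1761/2000 ≈ 0.880500
step 5 [5y] swap r/1=1495/45728: DF=(1 − 1495/45728·(0.991400+0.942400+0.908000+0.880500))/(1+1495/45728) = 1701/2000 ≈ 0.850500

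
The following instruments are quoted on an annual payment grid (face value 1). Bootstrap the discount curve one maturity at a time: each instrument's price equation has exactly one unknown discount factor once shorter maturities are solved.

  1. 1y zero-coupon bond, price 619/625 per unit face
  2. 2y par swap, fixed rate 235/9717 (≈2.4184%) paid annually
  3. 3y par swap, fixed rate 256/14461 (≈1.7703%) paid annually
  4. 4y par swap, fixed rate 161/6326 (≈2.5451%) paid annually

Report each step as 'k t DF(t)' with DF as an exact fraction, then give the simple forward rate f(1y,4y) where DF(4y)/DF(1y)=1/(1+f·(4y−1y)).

step 1 [1y] zero: DF = P = 619/625 ≈ 0.990400
step 2 [2y] swap r/1=235/9717: DF=(1 − 235/9717·(0.990400))/(1+235/9717) = 953/1000 ≈ 0.953000
step 3 [3y] swap r/1=256/14461: DF=(1 − 256/14461·(0.990400+0.953000))/(1+256/14461) = 593/625 ≈ 0.948800
step 4 [4y] swap r/1=161/6326: DF=(1 − 161/6326·(0.990400+0.953000+0.948800))/(1+161/6326) = 4517/5000 ≈ 0.903400

1 1 619/625
2 2 953/1000
3 3 593/625
4 4 4517/5000
f(1y,4y) = ((619/625)/(4517/5000) − 1)/(3) = 145/4517 ≈ 3.2101%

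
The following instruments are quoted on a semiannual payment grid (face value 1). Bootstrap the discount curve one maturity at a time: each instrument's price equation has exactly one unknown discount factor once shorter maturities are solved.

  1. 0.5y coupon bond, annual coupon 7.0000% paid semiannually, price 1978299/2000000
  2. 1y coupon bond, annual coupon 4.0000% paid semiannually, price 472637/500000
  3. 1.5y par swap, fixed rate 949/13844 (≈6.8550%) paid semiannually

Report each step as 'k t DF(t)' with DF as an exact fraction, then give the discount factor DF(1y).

1 1/2 9557/10000
2 1 227/250
3 3/2 9051/10000
DF(1y) = 227/250 ≈ 0.908000

step 1 [0.5y] bond c/2=7/200: DF=(1978299/2000000 − 7/200·(0))/(1+7/200) = 9557/10000 ≈ 0.955700
step 2 [1y] bond c/2=1/50: DF=(472637/500000 − 1/50·(0.955700))/(1+1/50) = 227/250 ≈ 0.908000
step 3 [1.5y] swap r/2=949/27688: DF=(1 − 949/27688·(0.955700+0.908000))/(1+949/27688) = 9051/10000 ≈ 0.905100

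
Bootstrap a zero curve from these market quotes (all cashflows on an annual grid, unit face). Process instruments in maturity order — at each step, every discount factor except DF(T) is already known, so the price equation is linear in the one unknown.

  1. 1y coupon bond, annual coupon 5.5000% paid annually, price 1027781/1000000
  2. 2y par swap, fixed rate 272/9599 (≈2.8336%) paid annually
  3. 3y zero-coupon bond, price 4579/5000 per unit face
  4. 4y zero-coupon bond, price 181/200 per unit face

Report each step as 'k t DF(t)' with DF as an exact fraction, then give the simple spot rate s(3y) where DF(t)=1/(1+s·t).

1 1 4871/5000
2 2 591/625
3 3 4579/5000
4 4 181/200
s(3y) = (1/(4579/5000) − 1)/(3) = 421/13737 ≈ 3.0647%

step 1 [1y] bond c/1=11/200: DF=(1027781/1000000 − 11/200·(0))/(1+11/200) = 4871/5000 ≈ 0.974200
step 2 [2y] swap r/1=272/9599: DF=(1 − 272/9599·(0.974200))/(1+272/9599) = 591/625 ≈ 0.945600
step 3 [3y] zero: DF = P = 4579/5000 ≈ 0.915800
step 4 [4y] zero: DF = P = 181/200 ≈ 0.905000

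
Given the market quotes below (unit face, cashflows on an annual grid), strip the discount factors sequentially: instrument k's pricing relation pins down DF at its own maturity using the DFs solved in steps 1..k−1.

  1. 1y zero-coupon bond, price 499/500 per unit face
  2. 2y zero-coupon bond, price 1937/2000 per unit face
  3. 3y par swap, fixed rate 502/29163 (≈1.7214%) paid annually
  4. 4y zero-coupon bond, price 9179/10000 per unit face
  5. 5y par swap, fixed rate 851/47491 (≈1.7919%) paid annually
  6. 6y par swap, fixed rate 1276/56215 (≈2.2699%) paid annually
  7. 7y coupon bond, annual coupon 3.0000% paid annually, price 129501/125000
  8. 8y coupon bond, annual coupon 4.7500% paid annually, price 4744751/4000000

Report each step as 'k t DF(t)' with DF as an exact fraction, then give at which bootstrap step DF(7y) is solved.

step 1 [1y] zero: DF = P = 499/500 ≈ 0.998000
step 2 [2y] zero: DF = P = 1937/2000 ≈ 0.968500
step 3 [3y] swap r/1=502/29163: DF=(1 − 502/29163·(0.998000+0.968500))/(1+502/29163) = 4749/5000 ≈ 0.949800
step 4 [4y] zero: DF = P = 9179/10000 ≈ 0.917900
step 5 [5y] swap r/1=851/47491: DF=(1 − 851/47491·(0.998000+0.968500+0.949800+0.917900))/(1+851/47491) = 9149/10000 ≈ 0.914900
step 6 [6y] swap r/1=1276/56215: DF=(1 − 1276/56215·(0.998000+0.968500+0.949800+0.917900+0.914900))/(1+1276/56215) = 2181/2500 ≈ 0.872400
step 7 [7y] bond c/1=3/100: DF=(129501/125000 − 3/100·(0.998000+0.968500+0.949800+0.917900+0.914900+0.872400))/(1+3/100) = 8421/10000 ≈ 0.842100
step 8 [8y] bond c/1=19/400: DF=(4744751/4000000 − 19/400·(0.998000+0.968500+0.949800+0.917900+0.914900+0.872400+0.842100))/(1+19/400) = 8393/10000 ≈ 0.839300

1 1 499/500
2 2 1937/2000
3 3 4749/5000
4 4 9179/10000
5 5 9149/10000
6 6 2181/2500
7 7 8421/10000
8 8 8393/10000
DF(7y) is solved at step 7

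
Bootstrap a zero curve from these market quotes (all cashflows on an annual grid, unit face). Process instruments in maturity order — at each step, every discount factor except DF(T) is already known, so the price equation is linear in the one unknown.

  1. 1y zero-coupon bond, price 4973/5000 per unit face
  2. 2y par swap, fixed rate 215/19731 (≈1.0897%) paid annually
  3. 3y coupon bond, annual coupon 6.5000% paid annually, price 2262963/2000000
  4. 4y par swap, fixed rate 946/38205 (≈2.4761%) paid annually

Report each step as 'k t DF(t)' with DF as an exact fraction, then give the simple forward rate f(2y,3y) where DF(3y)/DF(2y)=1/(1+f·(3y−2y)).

step 1 [1y] zero: DF = P = 4973/5000 ≈ 0.994600
step 2 [2y] swap r/1=215/19731: DF=(1 − 215/19731·(0.994600))/(1+215/19731) = 1957/2000 ≈ 0.978500
step 3 [3y] bond c/1=13/200: DF=(2262963/2000000 − 13/200·(0.994600+0.978500))/(1+13/200) = 471/500 ≈ 0.942000
step 4 [4y] swap r/1=946/38205: DF=(1 − 946/38205·(0.994600+0.978500+0.942000))/(1+946/38205) = 4527/5000 ≈ 0.905400

1 1 4973/5000
2 2 1957/2000
3 3 471/500
4 4 4527/5000
f(2y,3y) = ((1957/2000)/(471/500) − 1)/(1) = 73/1884 ≈ 3.8747%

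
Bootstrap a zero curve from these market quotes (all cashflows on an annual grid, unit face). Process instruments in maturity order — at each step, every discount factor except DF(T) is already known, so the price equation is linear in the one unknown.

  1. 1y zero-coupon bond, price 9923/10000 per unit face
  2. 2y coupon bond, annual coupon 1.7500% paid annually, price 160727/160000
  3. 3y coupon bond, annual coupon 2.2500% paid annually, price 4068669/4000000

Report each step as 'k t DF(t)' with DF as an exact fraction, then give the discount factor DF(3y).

step 1 [1y] zero: DF = P = 9923/10000 ≈ 0.992300
step 2 [2y] bond c/1=7/400: DF=(160727/160000 − 7/400·(0.992300))/(1+7/400) = 4851/5000 ≈ 0.970200
step 3 [3y] bond c/1=9/400: DF=(4068669/4000000 − 9/400·(0.992300+0.970200))/(1+9/400) = 2379/2500 ≈ 0.951600

1 1 9923/10000
2 2 4851/5000
3 3 2379/2500
DF(3y) = 2379/2500 ≈ 0.951600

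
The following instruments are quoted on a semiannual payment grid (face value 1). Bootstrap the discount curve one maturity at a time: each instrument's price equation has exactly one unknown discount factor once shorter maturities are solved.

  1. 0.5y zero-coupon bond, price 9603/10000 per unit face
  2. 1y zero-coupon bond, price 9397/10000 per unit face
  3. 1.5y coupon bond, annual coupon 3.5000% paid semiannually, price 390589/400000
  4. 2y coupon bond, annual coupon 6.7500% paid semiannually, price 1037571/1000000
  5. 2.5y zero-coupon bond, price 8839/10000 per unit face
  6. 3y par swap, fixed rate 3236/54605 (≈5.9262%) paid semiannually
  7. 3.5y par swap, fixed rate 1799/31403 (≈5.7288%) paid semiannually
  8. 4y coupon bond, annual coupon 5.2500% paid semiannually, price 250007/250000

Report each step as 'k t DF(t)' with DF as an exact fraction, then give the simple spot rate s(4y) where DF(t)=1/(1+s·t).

step 1 [0.5y] zero: DF = P = 9603/10000 ≈ 0.960300
step 2 [1y] zero: DF = P = 9397/10000 ≈ 0.939700
step 3 [1.5y] bond c/2=7/400: DF=(390589/400000 − 7/400·(0.960300+0.939700))/(1+7/400) = 927/1000 ≈ 0.927000
step 4 [2y] bond c/2=27/800: DF=(1037571/1000000 − 27/800·(0.960300+0.939700+0.927000))/(1+27/800) = 4557/5000 ≈ 0.911400
step 5 [2.5y] zero: DF = P = 8839/10000 ≈ 0.883900
step 6 [3y] swap r/2=1618/54605: DF=(1 − 1618/54605·(0.960300+0.939700+0.927000+0.911400+0.883900))/(1+1618/54605) = 4191/5000 ≈ 0.838200
step 7 [3.5y] swap r/2=1799/62806: DF=(1 − 1799/62806·(0.960300+0.939700+0.927000+0.911400+0.883900+0.838200))/(1+1799/62806) = 8201/10000 ≈ 0.820100
step 8 [4y] bond c/2=21/800: DF=(250007/250000 − 21/800·(0.960300+0.939700+0.927000+0.911400+0.883900+0.838200+0.820100))/(1+21/800) = 4069/5000 ≈ 0.813800

1 1/2 9603/10000
2 1 9397/10000
3 3/2 927/1000
4 2 4557/5000
5 5/2 8839/10000
6 3 4191/5000
7 7/2 8201/10000
8 4 4069/5000
s(4y) = (1/(4069/5000) − 1)/(4) = 931/16276 ≈ 5.7201%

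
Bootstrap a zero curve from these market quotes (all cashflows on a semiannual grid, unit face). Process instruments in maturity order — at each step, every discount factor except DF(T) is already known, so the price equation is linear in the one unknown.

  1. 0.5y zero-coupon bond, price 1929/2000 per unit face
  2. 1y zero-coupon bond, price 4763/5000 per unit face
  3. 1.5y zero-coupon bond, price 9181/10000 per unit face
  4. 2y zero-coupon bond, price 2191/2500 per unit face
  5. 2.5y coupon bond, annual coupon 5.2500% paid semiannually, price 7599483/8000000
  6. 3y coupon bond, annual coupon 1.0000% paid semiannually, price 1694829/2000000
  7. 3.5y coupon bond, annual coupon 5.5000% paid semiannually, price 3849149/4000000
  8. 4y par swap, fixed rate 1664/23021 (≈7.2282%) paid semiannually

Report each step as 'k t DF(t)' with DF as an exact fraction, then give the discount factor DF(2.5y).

step 1 [0.5y] zero: DF = P = 1929/2000 ≈ 0.964500
step 2 [1y] zero: DF = P = 4763/5000 ≈ 0.952600
step 3 [1.5y] zero: DF = P = 9181/10000 ≈ 0.918100
step 4 [2y] zero: DF = P = 2191/2500 ≈ 0.876400
step 5 [2.5y] bond c/2=21/800: DF=(7599483/8000000 − 21/800·(0.964500+0.952600+0.918100+0.876400))/(1+21/800) = 8307/10000 ≈ 0.830700
step 6 [3y] bond c/2=1/200: DF=(1694829/2000000 − 1/200·(0.964500+0.952600+0.918100+0.876400+0.830700))/(1+1/200) = 4103/5000 ≈ 0.820600
step 7 [3.5y] bond c/2=11/400: DF=(3849149/4000000 − 11/400·(0.964500+0.952600+0.918100+0.876400+0.830700+0.820600))/(1+11/400) = 793/1000 ≈ 0.793000
step 8 [4y] swap r/2=832/23021: DF=(1 − 832/23021·(0.964500+0.952600+0.918100+0.876400+0.830700+0.820600+0.793000))/(1+832/23021) = 469/625 ≈ 0.750400

1 1/2 1929/2000
2 1 4763/5000
3 3/2 9181/10000
4 2 2191/2500
5 5/2 8307/10000
6 3 4103/5000
7 7/2 793/1000
8 4 469/625
DF(2.5y) = 8307/10000 ≈ 0.830700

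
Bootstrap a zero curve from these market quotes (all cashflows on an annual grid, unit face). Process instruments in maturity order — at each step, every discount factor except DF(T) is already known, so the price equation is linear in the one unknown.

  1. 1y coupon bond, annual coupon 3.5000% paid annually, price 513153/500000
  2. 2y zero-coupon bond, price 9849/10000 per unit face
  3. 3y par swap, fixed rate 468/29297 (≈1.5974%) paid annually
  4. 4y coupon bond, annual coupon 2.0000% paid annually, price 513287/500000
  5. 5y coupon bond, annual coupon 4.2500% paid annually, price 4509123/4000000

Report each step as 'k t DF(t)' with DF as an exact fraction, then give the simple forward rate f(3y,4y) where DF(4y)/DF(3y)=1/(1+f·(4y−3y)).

step 1 [1y] bond c/1=7/200: DF=(513153/500000 − 7/200·(0))/(1+7/200) = 2479/2500 ≈ 0.991600
step 2 [2y] zero: DF = P = 9849/10000 ≈ 0.984900
step 3 [3y] swap r/1=468/29297: DF=(1 − 468/29297·(0.991600+0.984900))/(1+468/29297) = 2383/2500 ≈ 0.953200
step 4 [4y] bond c/1=1/50: DF=(513287/500000 − 1/50·(0.991600+0.984900+0.953200))/(1+1/50) = 949/1000 ≈ 0.949000
step 5 [5y] bond c/1=17/400: DF=(4509123/4000000 − 17/400·(0.991600+0.984900+0.953200+0.949000))/(1+17/400) = 577/625 ≈ 0.923200

1 1 2479/2500
2 2 9849/10000
3 3 2383/2500
4 4 949/1000
5 5 577/625
f(3y,4y) = ((2383/2500)/(949/1000) − 1)/(1) = 21/4745 ≈ 0.4426%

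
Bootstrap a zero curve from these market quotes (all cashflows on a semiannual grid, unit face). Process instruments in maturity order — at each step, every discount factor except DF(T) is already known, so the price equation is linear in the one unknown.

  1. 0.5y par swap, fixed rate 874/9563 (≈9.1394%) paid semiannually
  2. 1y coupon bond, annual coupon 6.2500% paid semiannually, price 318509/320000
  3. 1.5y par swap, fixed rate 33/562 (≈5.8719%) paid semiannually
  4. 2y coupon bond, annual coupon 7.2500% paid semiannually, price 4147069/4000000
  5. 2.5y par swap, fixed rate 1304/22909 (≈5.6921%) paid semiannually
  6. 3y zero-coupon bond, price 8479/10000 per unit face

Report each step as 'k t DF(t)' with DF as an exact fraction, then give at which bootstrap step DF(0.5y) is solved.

step 1 [0.5y] swap r/2=437/9563: DF=(1 − 437/9563·(0))/(1+437/9563) = 9563/10000 ≈ 0.956300
step 2 [1y] bond c/2=1/32: DF=(318509/320000 − 1/32·(0.956300))/(1+1/32) = 4681/5000 ≈ 0.936200
step 3 [1.5y] swap r/2=33/1124: DF=(1 − 33/1124·(0.956300+0.936200))/(1+33/1124) = 367/400 ≈ 0.917500
step 4 [2y] bond c/2=29/800: DF=(4147069/4000000 − 29/800·(0.956300+0.936200+0.917500))/(1+29/800) = 4511/5000 ≈ 0.902200
step 5 [2.5y] swap r/2=652/22909: DF=(1 − 652/22909·(0.956300+0.936200+0.917500+0.902200))/(1+652/22909) = 1087/1250 ≈ 0.869600
step 6 [3y] zero: DF = P = 8479/10000 ≈ 0.847900

1 1/2 9563/10000
2 1 4681/5000
3 3/2 367/400
4 2 4511/5000
5 5/2 1087/1250
6 3 8479/10000
DF(0.5y) is solved at step 1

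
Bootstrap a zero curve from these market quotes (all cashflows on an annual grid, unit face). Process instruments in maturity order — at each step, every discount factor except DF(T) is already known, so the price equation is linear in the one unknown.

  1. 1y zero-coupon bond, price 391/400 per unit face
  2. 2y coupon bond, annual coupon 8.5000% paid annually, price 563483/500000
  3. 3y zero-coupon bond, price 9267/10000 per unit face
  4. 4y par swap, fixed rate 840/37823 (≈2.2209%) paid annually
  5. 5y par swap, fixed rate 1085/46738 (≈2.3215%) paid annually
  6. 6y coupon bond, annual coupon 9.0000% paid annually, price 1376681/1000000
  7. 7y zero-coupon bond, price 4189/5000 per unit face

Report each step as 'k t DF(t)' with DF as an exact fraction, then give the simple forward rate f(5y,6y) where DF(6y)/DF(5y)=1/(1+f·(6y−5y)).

step 1 [1y] zero: DF = P = 391/400 ≈ 0.977500
step 2 [2y] bond c/1=17/200: DF=(563483/500000 − 17/200·(0.977500))/(1+17/200) = 9621/10000 ≈ 0.962100
step 3 [3y] zero: DF = P = 9267/10000 ≈ 0.926700
step 4 [4y] swap r/1=840/37823: DF=(1 − 840/37823·(0.977500+0.962100+0.926700))/(1+840/37823) = 229/250 ≈ 0.916000
step 5 [5y] swap r/1=1085/46738: DF=(1 − 1085/46738·(0.977500+0.962100+0.926700+0.916000))/(1+1085/46738) = 1783/2000 ≈ 0.891500
step 6 [6y] bond c/1=9/100: DF=(1376681/1000000 − 9/100·(0.977500+0.962100+0.926700+0.916000+0.891500))/(1+9/100) = 8771/10000 ≈ 0.877100
step 7 [7y] zero: DF = P = 4189/5000 ≈ 0.837800

1 1 391/400
2 2 9621/10000
3 3 9267/10000
4 4 229/250
5 5 1783/2000
6 6 8771/10000
7 7 4189/5000
f(5y,6y) = ((1783/2000)/(8771/10000) − 1)/(1) = 144/8771 ≈ 1.6418%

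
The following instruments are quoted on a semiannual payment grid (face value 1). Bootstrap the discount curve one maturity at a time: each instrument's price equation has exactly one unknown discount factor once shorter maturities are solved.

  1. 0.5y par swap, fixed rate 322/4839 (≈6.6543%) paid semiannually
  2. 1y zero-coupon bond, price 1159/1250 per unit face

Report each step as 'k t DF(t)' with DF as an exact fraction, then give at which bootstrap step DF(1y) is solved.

1 1/2 4839/5000
2 1 1159/1250
DF(1y) is solved at step 2

step 1 [0.5y] swap r/2=161/4839: DF=(1 − 161/4839·(0))/(1+161/4839) = 4839/5000 ≈ 0.967800
step 2 [1y] zero: DF = P = 1159/1250 ≈ 0.927200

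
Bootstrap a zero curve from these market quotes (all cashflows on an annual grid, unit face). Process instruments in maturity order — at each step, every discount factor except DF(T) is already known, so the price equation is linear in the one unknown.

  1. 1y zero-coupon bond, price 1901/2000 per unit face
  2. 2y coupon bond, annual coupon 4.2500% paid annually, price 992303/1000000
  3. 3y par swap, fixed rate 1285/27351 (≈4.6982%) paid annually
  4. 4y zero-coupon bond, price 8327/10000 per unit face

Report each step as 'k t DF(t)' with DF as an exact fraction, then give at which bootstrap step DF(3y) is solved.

step 1 [1y] zero: DF = P = 1901/2000 ≈ 0.950500
step 2 [2y] bond c/1=17/400: DF=(992303/1000000 − 17/400·(0.950500))/(1+17/400) = 9131/10000 ≈ 0.913100
step 3 [3y] swap r/1=1285/27351: DF=(1 − 1285/27351·(0.950500+0.913100))/(1+1285/27351) = 1743/2000 ≈ 0.871500
step 4 [4y] zero: DF = P = 8327/10000 ≈ 0.832700

1 1 1901/2000
2 2 9131/10000
3 3 1743/2000
4 4 8327/10000
DF(3y) is solved at step 3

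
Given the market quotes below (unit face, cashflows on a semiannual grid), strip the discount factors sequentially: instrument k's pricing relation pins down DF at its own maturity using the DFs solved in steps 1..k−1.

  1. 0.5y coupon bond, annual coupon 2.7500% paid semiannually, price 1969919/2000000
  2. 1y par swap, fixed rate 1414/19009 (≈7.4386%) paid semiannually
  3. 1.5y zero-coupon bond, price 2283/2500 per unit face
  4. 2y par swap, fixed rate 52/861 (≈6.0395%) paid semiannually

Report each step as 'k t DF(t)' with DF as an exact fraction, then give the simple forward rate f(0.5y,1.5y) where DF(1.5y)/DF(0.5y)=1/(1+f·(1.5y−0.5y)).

step 1 [0.5y] bond c/2=11/800: DF=(1969919/2000000 − 11/800·(0))/(1+11/800) = 2429/2500 ≈ 0.971600
step 2 [1y] swap r/2=707/19009: DF=(1 − 707/19009·(0.971600))/(1+707/19009) = 9293/10000 ≈ 0.929300
step 3 [1.5y] zero: DF = P = 2283/2500 ≈ 0.913200
step 4 [2y] swap r/2=26/861: DF=(1 − 26/861·(0.971600+0.929300+0.913200))/(1+26/861) = 4441/5000 ≈ 0.888200

1 1/2 2429/2500
2 1 9293/10000
3 3/2 2283/2500
4 2 4441/5000
f(0.5y,1.5y) = ((2429/2500)/(2283/2500) − 1)/(1) = 146/2283 ≈ 6.3951%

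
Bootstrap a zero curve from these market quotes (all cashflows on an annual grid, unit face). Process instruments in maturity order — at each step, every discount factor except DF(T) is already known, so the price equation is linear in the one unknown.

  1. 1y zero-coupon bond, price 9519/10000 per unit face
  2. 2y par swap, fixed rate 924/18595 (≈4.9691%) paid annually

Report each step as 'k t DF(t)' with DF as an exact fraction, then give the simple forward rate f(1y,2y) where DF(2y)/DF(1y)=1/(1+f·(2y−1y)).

step 1 [1y] zero: DF = P = 9519/10000 ≈ 0.951900
step 2 [2y] swap r/1=924/18595: DF=(1 − 924/18595·(0.951900))/(1+924/18595) = 2269/2500 ≈ 0.907600

1 1 9519/10000
2 2 2269/2500
f(1y,2y) = ((9519/10000)/(2269/2500) − 1)/(1) = 443/9076 ≈ 4.8810%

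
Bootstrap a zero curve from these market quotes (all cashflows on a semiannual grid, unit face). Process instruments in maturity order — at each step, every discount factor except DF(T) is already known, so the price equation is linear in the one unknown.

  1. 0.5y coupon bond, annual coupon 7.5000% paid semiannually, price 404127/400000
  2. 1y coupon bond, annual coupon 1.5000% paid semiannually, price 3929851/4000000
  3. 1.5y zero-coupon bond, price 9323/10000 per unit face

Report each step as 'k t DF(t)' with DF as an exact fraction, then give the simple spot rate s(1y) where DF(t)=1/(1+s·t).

1 1/2 4869/5000
2 1 9679/10000
3 3/2 9323/10000
s(1y) = (1/(9679/10000) − 1)/(1) = 321/9679 ≈ 3.3165%

step 1 [0.5y] bond c/2=3/80: DF=(404127/400000 − 3/80·(0))/(1+3/80) = 4869/5000 ≈ 0.973800
step 2 [1y] bond c/2=3/400: DF=(3929851/4000000 − 3/400·(0.973800))/(1+3/400) = 9679/10000 ≈ 0.967900
step 3 [1.5y] zero: DF = P = 9323/10000 ≈ 0.932300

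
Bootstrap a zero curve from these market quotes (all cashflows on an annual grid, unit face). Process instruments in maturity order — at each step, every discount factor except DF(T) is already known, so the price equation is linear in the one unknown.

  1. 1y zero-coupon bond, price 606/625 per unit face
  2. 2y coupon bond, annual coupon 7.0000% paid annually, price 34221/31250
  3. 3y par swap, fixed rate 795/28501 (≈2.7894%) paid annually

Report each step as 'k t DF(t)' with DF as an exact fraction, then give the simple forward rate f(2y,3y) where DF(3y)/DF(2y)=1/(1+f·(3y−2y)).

1 1 606/625
2 2 24/25
3 3 1841/2000
f(2y,3y) = ((24/25)/(1841/2000) − 1)/(1) = 79/1841 ≈ 4.2911%

step 1 [1y] zero: DF = P = 606/625 ≈ 0.969600
step 2 [2y] bond c/1=7/100: DF=(34221/31250 − 7/100·(0.969600))/(1+7/100) = 24/25 ≈ 0.960000
step 3 [3y] swap r/1=795/28501: DF=(1 − 795/28501·(0.969600+0.960000))/(1+795/28501) = 1841/2000 ≈ 0.920500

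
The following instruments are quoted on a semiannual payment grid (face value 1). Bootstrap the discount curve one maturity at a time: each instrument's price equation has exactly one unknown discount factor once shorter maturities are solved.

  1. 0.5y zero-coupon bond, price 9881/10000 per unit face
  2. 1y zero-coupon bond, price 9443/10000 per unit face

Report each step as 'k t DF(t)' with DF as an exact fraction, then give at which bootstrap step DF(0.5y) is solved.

step 1 [0.5y] zero: DF = P = 9881/10000 ≈ 0.988100
step 2 [1y] zero: DF = P = 9443/10000 ≈ 0.944300

1 1/2 9881/10000
2 1 9443/10000
DF(0.5y) is solved at step 1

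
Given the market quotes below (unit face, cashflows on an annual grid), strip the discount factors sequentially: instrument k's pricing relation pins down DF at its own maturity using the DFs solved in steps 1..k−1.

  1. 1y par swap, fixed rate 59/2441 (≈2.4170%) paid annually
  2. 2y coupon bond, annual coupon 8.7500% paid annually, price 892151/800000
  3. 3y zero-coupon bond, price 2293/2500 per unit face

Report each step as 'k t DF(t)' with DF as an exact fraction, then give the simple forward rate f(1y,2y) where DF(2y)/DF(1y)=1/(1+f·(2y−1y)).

1 1 2441/2500
2 2 9469/10000
3 3 2293/2500
f(1y,2y) = ((2441/2500)/(9469/10000) − 1)/(1) = 295/9469 ≈ 3.1154%

step 1 [1y] swap r/1=59/2441: DF=(1 − 59/2441·(0))/(1+59/2441) = 2441/2500 ≈ 0.976400
step 2 [2y] bond c/1=7/80: DF=(892151/800000 − 7/80·(0.976400))/(1+7/80) = 9469/10000 ≈ 0.946900
step 3 [3y] zero: DF = P = 2293/2500 ≈ 0.917200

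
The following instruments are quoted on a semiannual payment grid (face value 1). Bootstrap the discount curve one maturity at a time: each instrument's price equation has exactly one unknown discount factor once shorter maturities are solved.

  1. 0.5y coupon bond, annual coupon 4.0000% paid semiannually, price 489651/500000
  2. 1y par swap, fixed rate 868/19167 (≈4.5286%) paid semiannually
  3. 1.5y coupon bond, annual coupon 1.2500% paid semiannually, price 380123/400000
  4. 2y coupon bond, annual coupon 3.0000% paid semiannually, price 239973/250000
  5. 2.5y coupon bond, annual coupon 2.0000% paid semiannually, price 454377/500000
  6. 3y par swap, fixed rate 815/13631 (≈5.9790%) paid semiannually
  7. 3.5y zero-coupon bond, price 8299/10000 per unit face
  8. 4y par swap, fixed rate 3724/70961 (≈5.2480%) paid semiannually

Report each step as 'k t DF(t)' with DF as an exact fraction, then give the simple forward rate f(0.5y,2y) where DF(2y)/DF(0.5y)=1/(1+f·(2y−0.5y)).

1 1/2 9601/10000
2 1 4783/5000
3 3/2 373/400
4 2 2259/2500
5 5/2 4313/5000
6 3 837/1000
7 7/2 8299/10000
8 4 4069/5000
f(0.5y,2y) = ((9601/10000)/(2259/2500) − 1)/(3/2) = 565/13554 ≈ 4.1685%

step 1 [0.5y] bond c/2=1/50: DF=(489651/500000 − 1/50·(0))/(1+1/50) = 9601/10000 ≈ 0.960100
step 2 [1y] swap r/2=434/19167: DF=(1 − 434/19167·(0.960100))/(1+434/19167) = 4783/5000 ≈ 0.956600
step 3 [1.5y] bond c/2=1/160: DF=(380123/400000 − 1/160·(0.960100+0.956600))/(1+1/160) = 373/400 ≈ 0.932500
step 4 [2y] bond c/2=3/200: DF=(239973/250000 − 3/200·(0.960100+0.956600+0.932500))/(1+3/200) = 2259/2500 ≈ 0.903600
step 5 [2.5y] bond c/2=1/100: DF=(454377/500000 − 1/100·(0.960100+0.956600+0.932500+0.903600))/(1+1/100) = 4313/5000 ≈ 0.862600
step 6 [3y] swap r/2=815/27262: DF=(1 − 815/27262·(0.960100+0.956600+0.932500+0.903600+0.862600))/(1+815/27262) = 837/1000 ≈ 0.837000
step 7 [3.5y] zero: DF = P = 8299/10000 ≈ 0.829900
step 8 [4y] swap r/2=1862/70961: DF=(1 − 1862/70961·(0.960100+0.956600+0.932500+0.903600+0.862600+0.837000+0.829900))/(1+1862/70961) = 4069/5000 ≈ 0.813800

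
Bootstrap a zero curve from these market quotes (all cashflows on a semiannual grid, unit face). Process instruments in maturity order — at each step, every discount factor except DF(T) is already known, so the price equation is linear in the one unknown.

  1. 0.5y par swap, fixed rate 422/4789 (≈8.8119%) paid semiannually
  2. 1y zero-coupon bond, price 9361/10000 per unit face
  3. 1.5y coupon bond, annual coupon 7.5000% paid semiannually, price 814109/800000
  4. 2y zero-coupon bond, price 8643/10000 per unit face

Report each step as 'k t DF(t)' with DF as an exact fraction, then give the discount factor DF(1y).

1 1/2 4789/5000
2 1 9361/10000
3 3/2 2281/2500
4 2 8643/10000
DF(1y) = 9361/10000 ≈ 0.936100

step 1 [0.5y] swap r/2=211/4789: DF=(1 − 211/4789·(0))/(1+211/4789) = 4789/5000 ≈ 0.957800
step 2 [1y] zero: DF = P = 9361/10000 ≈ 0.936100
step 3 [1.5y] bond c/2=3/80: DF=(814109/800000 − 3/80·(0.957800+0.936100))/(1+3/80) = 2281/2500 ≈ 0.912400
step 4 [2y] zero: DF = P = 8643/10000 ≈ 0.864300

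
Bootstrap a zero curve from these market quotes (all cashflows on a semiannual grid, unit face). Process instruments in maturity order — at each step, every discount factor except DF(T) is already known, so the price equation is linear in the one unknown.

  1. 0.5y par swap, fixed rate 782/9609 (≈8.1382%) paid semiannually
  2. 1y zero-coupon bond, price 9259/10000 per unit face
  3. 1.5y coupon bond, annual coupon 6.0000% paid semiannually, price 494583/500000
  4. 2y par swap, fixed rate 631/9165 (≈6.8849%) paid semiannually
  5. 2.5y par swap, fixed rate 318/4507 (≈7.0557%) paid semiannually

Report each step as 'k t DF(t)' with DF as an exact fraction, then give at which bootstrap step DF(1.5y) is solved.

step 1 [0.5y] swap r/2=391/9609: DF=(1 − 391/9609·(0))/(1+391/9609) = 9609/10000 ≈ 0.960900
step 2 [1y] zero: DF = P = 9259/10000 ≈ 0.925900
step 3 [1.5y] bond c/2=3/100: DF=(494583/500000 − 3/100·(0.960900+0.925900))/(1+3/100) = 4527/5000 ≈ 0.905400
step 4 [2y] swap r/2=631/18330: DF=(1 − 631/18330·(0.960900+0.925900+0.905400))/(1+631/18330) = 4369/5000 ≈ 0.873800
step 5 [2.5y] swap r/2=159/4507: DF=(1 − 159/4507·(0.960900+0.925900+0.905400+0.873800))/(1+159/4507) = 841/1000 ≈ 0.841000

1 1/2 9609/10000
2 1 9259/10000
3 3/2 4527/5000
4 2 4369/5000
5 5/2 841/1000
DF(1.5y) is solved at step 3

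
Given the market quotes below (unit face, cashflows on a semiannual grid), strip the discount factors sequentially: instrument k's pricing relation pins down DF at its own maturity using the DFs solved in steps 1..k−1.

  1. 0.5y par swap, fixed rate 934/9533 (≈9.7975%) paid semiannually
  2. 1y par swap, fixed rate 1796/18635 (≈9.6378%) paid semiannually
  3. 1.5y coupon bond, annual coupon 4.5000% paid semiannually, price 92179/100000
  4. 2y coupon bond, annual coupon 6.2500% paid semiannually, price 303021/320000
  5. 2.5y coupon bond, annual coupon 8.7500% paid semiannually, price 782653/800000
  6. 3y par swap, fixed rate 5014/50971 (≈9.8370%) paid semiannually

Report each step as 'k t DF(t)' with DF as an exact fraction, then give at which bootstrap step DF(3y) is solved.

step 1 [0.5y] swap r/2=467/9533: DF=(1 − 467/9533·(0))/(1+467/9533) = 9533/10000 ≈ 0.953300
step 2 [1y] swap r/2=898/18635: DF=(1 − 898/18635·(0.953300))/(1+898/18635) = 4551/5000 ≈ 0.910200
step 3 [1.5y] bond c/2=9/400: DF=(92179/100000 − 9/400·(0.953300+0.910200))/(1+9/400) = 1721/2000 ≈ 0.860500
step 4 [2y] bond c/2=1/32: DF=(303021/320000 − 1/32·(0.953300+0.910200+0.860500))/(1+1/32) = 8357/10000 ≈ 0.835700
step 5 [2.5y] bond c/2=7/160: DF=(782653/800000 − 7/160·(0.953300+0.910200+0.860500+0.835700))/(1+7/160) = 7881/10000 ≈ 0.788100
step 6 [3y] swap r/2=2507/50971: DF=(1 − 2507/50971·(0.953300+0.910200+0.860500+0.835700+0.788100))/(1+2507/50971) = 7493/10000 ≈ 0.749300

1 1/2 9533/10000
2 1 4551/5000
3 3/2 1721/2000
4 2 8357/10000
5 5/2 7881/10000
6 3 7493/10000
DF(3y) is solved at step 6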